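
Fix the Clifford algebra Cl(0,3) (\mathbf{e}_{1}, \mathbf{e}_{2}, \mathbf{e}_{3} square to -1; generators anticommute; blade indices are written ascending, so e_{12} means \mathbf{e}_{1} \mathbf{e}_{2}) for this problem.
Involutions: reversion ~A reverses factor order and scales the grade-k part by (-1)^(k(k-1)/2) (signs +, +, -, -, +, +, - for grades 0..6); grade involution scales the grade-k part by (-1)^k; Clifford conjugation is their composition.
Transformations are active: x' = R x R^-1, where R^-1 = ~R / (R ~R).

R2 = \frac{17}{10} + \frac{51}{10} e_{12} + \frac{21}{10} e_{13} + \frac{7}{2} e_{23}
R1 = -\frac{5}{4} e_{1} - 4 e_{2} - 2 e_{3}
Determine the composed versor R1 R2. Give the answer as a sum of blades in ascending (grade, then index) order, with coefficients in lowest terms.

Distribute over the terms of R1 (each basis-blade product reordered to ascending indices, repeated generators contracted through their squares):
(-\frac{5}{4} e_{1}) R2 = -\frac{17}{8} e_{1} + \frac{51}{8} e_{2} + \frac{21}{8} e_{3} - \frac{35}{8} e_{123}
(-4 e_{2}) R2 = -\frac{102}{5} e_{1} - \frac{34}{5} e_{2} + 14 e_{3} + \frac{42}{5} e_{123}
(-2 e_{3}) R2 = -\frac{21}{5} e_{1} - 7 e_{2} - \frac{17}{5} e_{3} - \frac{51}{5} e_{123}
Summing the partial products and collecting blades:
Answer: -\frac{1069}{40} e_{1} - \frac{297}{40} e_{2} + \frac{529}{40} e_{3} - \frac{247}{40} e_{123}


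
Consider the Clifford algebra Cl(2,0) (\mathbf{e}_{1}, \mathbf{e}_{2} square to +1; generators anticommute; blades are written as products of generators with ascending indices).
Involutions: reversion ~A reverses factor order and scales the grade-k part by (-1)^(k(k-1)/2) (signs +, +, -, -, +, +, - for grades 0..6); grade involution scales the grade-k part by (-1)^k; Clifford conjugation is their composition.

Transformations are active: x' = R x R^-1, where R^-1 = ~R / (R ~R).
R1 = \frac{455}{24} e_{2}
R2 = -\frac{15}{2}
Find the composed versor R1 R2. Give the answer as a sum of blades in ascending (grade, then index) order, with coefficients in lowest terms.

Distribute over the terms of R1 (each basis-blade product reordered to ascending indices, repeated generators contracted through their squares):
(\frac{455}{24} e_{2}) R2 = -\frac{2275}{16} e_{2}
Answer: -\frac{2275}{16} e_{2}


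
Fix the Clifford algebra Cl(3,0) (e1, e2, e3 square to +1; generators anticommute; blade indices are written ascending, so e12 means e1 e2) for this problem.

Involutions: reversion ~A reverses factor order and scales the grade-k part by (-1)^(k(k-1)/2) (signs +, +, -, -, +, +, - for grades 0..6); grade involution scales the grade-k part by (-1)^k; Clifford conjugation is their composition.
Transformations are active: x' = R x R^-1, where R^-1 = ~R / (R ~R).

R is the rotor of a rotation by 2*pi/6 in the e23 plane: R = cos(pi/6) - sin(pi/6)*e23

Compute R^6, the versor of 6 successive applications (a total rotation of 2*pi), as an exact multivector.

Half-angle bookkeeping: 6 applications in e23 add up to rotor phase 6*pi/6 = pi, so R^6 = cos(pi) - sin(pi)*e23.
cos(pi) = -1 and sin(pi) = 0, so R^6 = -1. The total rotation 2*pi is 1 full turn, so every vector returns to itself, yet the rotor is -1, on the OTHER sheet of the double cover (an odd number of 2*pi turns).
Answer: -1


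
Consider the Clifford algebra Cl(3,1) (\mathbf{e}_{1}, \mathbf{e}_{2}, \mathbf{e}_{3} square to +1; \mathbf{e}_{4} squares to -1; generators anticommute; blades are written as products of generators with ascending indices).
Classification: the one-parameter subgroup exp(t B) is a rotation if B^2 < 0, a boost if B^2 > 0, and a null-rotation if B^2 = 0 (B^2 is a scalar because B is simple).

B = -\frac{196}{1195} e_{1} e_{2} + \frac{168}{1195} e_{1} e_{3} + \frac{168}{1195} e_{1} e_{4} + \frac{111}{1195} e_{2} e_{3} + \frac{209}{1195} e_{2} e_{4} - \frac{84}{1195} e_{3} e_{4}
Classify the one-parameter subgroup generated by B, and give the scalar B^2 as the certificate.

B^2 term by term: the squares give (-\frac{196}{1195})^2*(e_{1} e_{2})^2 + (\frac{168}{1195})^2*(e_{1} e_{3})^2 + (\frac{168}{1195})^2*(e_{1} e_{4})^2 + (\frac{111}{1195})^2*(e_{2} e_{3})^2 + (\frac{209}{1195})^2*(e_{2} e_{4})^2 + (-\frac{84}{1195})^2*(e_{3} e_{4})^2 = \frac{38416}{1428025}*(-1) + \frac{28224}{1428025}*(-1) + \frac{28224}{1428025}*(+1) + \frac{12321}{1428025}*(-1) + \frac{43681}{1428025}*(+1) + \frac{7056}{1428025}*(+1) = 0 (each basis 2-blade squares to minus the product of its generators' squares); cross terms between blades sharing an index anticommute and cancel; the commuting (index-disjoint) pairs give grade-4 terms 2*c*c'*(blade product), which cancel blade by blade — e_{1} e_{2} e_{3} e_{4}: \frac{32928}{1428025} - \frac{70224}{1428025} + \frac{37296}{1428025} = 0 — confirming B is simple. So B^2 = 0.
Answer: null-rotation, certificate B^2 = 0. Key observation: B^2 = 0 is a conjugation invariant, so its sign decides the class regardless of the surface form of B.


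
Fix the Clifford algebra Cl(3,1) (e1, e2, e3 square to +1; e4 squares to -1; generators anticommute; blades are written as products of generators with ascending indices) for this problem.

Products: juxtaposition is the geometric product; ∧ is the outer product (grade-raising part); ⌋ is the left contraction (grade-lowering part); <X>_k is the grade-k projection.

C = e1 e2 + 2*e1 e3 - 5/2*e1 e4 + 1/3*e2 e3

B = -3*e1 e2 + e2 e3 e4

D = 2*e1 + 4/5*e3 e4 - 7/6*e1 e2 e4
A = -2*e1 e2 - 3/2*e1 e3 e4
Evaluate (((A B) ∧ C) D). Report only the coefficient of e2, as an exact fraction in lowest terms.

step 1: -6 - 3/2*e1 e2 - 2*e1 e3 e4 + 9/2*e2 e3 e4
step 2: -6*e1 e2 - 12*e1 e3 + 15*e1 e4 - 2*e2 e3
step 3: 59/2*e2 + 24*e3 - 37*e4 + 12*e1 e3 - 48/5*e1 e4 - 8/5*e2 e4 - 4*e1 e2 e3 - 7/3*e1 e3 e4 + 14*e2 e3 e4 - 24/5*e1 e2 e3 e4
Answer: 59/2


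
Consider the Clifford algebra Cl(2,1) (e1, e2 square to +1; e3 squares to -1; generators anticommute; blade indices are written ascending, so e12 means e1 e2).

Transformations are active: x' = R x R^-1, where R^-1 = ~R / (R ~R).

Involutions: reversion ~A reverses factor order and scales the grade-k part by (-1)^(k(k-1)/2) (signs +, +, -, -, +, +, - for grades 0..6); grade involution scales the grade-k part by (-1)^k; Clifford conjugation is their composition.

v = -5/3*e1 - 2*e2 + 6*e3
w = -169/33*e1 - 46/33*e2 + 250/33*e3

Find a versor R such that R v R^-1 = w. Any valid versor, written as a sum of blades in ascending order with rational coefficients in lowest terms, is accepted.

Here q(v) = q(w) = -263/9; the classical choice R = v + w = -224/33*e1 - 112/33*e2 + 448/33*e3 then realises v -> w under the sandwich.
Answer: -224/33*e1 - 112/33*e2 + 448/33*e3


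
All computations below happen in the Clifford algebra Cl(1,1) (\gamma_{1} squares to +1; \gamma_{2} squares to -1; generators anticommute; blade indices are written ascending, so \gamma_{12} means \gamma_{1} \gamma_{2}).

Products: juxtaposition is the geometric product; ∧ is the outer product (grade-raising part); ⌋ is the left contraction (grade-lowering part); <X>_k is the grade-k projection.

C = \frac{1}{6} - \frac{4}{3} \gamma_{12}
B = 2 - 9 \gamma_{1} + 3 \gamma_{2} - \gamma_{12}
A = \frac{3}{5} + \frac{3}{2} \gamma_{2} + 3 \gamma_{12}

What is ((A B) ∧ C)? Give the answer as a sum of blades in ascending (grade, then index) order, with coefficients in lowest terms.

step 1: -\frac{63}{10} - \frac{159}{10} \gamma_{1} + \frac{159}{5} \gamma_{2} + \frac{189}{10} \gamma_{12}
step 2: -\frac{21}{20} - \frac{53}{20} \gamma_{1} + \frac{53}{10} \gamma_{2} + \frac{231}{20} \gamma_{12}
Answer: -\frac{21}{20} - \frac{53}{20} \gamma_{1} + \frac{53}{10} \gamma_{2} + \frac{231}{20} \gamma_{12}


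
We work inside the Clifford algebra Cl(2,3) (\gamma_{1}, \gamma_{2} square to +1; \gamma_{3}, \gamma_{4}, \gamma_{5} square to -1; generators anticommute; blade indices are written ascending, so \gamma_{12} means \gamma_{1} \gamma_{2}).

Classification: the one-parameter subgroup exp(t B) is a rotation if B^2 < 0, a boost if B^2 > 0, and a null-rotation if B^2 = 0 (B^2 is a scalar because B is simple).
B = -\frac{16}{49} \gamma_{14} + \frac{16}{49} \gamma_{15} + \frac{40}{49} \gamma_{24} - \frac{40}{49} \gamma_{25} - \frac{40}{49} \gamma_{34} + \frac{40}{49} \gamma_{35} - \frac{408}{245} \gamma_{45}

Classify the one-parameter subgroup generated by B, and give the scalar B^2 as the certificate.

B^2 term by term: the squares give (-\frac{16}{49})^2*(\gamma_{14})^2 + (\frac{16}{49})^2*(\gamma_{15})^2 + (\frac{40}{49})^2*(\gamma_{24})^2 + (-\frac{40}{49})^2*(\gamma_{25})^2 + (-\frac{40}{49})^2*(\gamma_{34})^2 + (\frac{40}{49})^2*(\gamma_{35})^2 + (-\frac{408}{245})^2*(\gamma_{45})^2 = \frac{256}{2401}*(+1) + \frac{256}{2401}*(+1) + \frac{1600}{2401}*(+1) + \frac{1600}{2401}*(+1) + \frac{1600}{2401}*(-1) + \frac{1600}{2401}*(-1) + \frac{166464}{60025}*(-1) = -\frac{64}{25} (each basis 2-blade squares to minus the product of its generators' squares); cross terms between blades sharing an index anticommute and cancel; the commuting (index-disjoint) pairs give grade-4 terms 2*c*c'*(blade product), which cancel blade by blade — \gamma_{1245}: -\frac{1280}{2401} + \frac{1280}{2401} = 0; \gamma_{1345}: \frac{1280}{2401} - \frac{1280}{2401} = 0; \gamma_{2345}: -\frac{3200}{2401} + \frac{3200}{2401} = 0 — confirming B is simple. So B^2 = -\frac{64}{25}.
Answer: rotation, certificate B^2 = -\frac{64}{25}. Check the certificate: B^2 = -\frac{64}{25}, and that sign is decisive whatever form B takes.


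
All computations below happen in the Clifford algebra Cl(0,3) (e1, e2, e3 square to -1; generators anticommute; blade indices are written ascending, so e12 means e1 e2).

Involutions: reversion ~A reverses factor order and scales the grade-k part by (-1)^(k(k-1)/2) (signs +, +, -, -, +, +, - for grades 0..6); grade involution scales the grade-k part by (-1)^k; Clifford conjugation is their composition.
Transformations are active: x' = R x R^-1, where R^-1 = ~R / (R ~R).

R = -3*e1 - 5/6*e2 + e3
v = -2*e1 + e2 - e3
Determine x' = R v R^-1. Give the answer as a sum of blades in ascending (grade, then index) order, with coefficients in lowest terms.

~R = -3*e1 - 5/6*e2 + e3, and R ~R = -385/36, so R^-1 = ~R / (-385/36).
R v = -25/6 - 14/3*e12 + 5*e13 - 1/6*e23
Answer: -26/77*e1 - 127/77*e2 + 137/77*e3


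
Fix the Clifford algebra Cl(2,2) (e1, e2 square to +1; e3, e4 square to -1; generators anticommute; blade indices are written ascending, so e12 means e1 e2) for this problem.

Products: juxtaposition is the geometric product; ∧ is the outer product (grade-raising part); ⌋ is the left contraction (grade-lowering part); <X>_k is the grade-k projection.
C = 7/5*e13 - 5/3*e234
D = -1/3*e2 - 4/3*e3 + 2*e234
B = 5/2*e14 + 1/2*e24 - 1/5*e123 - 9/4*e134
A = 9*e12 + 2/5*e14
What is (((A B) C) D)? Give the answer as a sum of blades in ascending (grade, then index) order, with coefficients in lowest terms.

step 1: 1 + 27/10*e3 + 1/5*e12 + 9/2*e14 - 45/2*e24 + 2033/100*e234
step 2: 2033/60 + 189/50*e1 - 75/2*e3 + 7/5*e13 - 7/25*e23 - 9/2*e24 + 63/10*e34 + 15/2*e123 - 14231/500*e124 - 1/3*e134 - 5/3*e234 + 63/2*e1234
step 3: -140/3 - 917/15*e1 - 21841/900*e2 - 8161/225*e3 - 523/50*e4 + 1411/150*e12 + 6798/125*e13 + 26807/4500*e14 - 25/2*e23 - 655/9*e24 + 5/9*e34 + 7/15*e123 - 196/5*e124 - 21/2*e134 + 179/3*e234 - 34063/1125*e1234
Answer: -140/3 - 917/15*e1 - 21841/900*e2 - 8161/225*e3 - 523/50*e4 + 1411/150*e12 + 6798/125*e13 + 26807/4500*e14 - 25/2*e23 - 655/9*e24 + 5/9*e34 + 7/15*e123 - 196/5*e124 - 21/2*e134 + 179/3*e234 - 34063/1125*e1234


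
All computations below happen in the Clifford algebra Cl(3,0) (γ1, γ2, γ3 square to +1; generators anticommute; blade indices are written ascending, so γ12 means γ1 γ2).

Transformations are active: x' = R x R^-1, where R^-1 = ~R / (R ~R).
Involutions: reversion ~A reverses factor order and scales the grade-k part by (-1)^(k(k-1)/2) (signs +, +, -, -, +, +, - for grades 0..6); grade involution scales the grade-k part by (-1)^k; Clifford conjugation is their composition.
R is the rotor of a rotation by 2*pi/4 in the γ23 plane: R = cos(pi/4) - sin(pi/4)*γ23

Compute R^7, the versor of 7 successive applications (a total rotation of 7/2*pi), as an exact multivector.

Because a rotor carries half the rotation angle, composing 7 copies of this γ23-plane rotor multiplies the phase: 7*(pi/4) = 7*pi/4, hence R^7 = cos(7*pi/4) - sin(7*pi/4)*γ23.
cos(7*pi/4) = sqrt(2)/2 and sin(7*pi/4) = -sqrt(2)/2, so R^7 = sqrt(2)/2 + sqrt(2)/2*γ23. The net rotation is 3/2*pi (after discarding 1 full turn, each of which contributes a factor -1 to the rotor); the rotor keeps the half-angle phase exactly.
Answer: sqrt(2)/2 + sqrt(2)/2*γ23


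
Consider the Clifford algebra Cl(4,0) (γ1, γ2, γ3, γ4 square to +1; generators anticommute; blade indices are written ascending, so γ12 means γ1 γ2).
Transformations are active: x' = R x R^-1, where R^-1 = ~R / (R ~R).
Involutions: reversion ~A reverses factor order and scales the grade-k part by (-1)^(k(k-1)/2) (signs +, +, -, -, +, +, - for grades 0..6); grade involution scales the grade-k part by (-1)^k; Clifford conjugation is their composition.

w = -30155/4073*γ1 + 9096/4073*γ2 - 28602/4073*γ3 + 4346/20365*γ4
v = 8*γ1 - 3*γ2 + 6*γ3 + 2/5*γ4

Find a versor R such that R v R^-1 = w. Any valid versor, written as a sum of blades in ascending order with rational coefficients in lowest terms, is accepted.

Why this works: both vectors square to 2729/25, so q(v) = q(w) and R = v + w = 2429/4073*γ1 - 3123/4073*γ2 - 4164/4073*γ3 + 12492/20365*γ4 carries v to w — its own direction survives, the complement (v - w)/2 flips.
Answer: 2429/4073*γ1 - 3123/4073*γ2 - 4164/4073*γ3 + 12492/20365*γ4


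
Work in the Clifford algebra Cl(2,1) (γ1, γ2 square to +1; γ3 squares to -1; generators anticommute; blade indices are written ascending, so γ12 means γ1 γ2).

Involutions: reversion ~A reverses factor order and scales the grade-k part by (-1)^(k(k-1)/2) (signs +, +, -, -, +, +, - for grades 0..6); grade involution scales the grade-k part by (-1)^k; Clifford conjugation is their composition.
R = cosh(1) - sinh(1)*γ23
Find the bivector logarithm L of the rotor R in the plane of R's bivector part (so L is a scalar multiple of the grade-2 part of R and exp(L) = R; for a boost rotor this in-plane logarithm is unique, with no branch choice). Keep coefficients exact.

The scalar part of R is cosh(1), which determines |rapidity| via cosh; the sign lives in the bivector part, and pairing them (bivector part over sinh of the rapidity = the plane) gives the unique in-plane L = rapidity * plane.
Concretely: cosh(rapidity) = cosh(1) gives rapidity = ±1, and since rapidity/sinh(rapidity) is even the sign is immaterial: L = (rapidity/sinh(rapidity)) * <R>_2 = (1/sinh(1)) * <R>_2.
Answer: -γ23


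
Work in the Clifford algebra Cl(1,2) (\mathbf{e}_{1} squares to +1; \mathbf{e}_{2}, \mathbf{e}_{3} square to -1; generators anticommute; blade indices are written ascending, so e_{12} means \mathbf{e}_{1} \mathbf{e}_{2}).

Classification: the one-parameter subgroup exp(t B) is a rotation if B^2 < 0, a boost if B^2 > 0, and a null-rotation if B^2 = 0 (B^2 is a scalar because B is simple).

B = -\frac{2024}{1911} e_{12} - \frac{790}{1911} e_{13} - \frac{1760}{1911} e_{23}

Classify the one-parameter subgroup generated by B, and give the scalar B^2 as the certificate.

B^2 term by term: the squares give (-\frac{2024}{1911})^2*(e_{12})^2 + (-\frac{790}{1911})^2*(e_{13})^2 + (-\frac{1760}{1911})^2*(e_{23})^2 = \frac{4096576}{3651921}*(+1) + \frac{624100}{3651921}*(+1) + \frac{3097600}{3651921}*(-1) = \frac{4}{9} (each basis 2-blade squares to minus the product of its generators' squares); cross terms between blades sharing an index anticommute and cancel. So B^2 = \frac{4}{9}.
Answer: boost, certificate B^2 = \frac{4}{9}. Certificate logic: \frac{4}{9} is a conjugation-invariant scalar, so its sign fixes rotation versus boost versus null-rotation outright.


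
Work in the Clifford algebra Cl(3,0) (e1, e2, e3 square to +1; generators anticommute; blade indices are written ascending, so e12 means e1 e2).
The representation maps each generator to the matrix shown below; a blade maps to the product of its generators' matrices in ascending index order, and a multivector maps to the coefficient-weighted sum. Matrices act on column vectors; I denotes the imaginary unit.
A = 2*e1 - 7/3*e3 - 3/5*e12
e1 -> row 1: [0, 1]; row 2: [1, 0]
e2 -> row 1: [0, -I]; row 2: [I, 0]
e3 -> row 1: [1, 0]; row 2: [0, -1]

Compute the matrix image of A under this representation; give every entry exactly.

Bivector images (products of the table entries): rho(e12) = rho(e1)rho(e2) = row 1: [I, 0]; row 2: [0, -I].
M = (2)*rho(e1) + (-7/3)*rho(e3) + (-3/5)*rho(e12), summed entrywise:
Answer: row 1: [-7/3 - 3*I/5, 2]; row 2: [2, 7/3 + 3*I/5]


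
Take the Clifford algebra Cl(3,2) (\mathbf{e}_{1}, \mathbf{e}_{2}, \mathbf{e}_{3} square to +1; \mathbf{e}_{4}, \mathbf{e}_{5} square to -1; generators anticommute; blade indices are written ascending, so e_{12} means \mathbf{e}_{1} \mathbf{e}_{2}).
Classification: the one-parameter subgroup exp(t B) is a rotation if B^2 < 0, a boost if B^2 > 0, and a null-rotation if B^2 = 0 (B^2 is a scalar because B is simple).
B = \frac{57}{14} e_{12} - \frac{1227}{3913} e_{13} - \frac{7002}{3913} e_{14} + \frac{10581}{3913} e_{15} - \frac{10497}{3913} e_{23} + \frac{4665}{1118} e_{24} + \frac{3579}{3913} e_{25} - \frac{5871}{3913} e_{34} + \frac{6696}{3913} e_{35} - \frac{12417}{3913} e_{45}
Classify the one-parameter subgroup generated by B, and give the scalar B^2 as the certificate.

B^2 term by term: the squares give (\frac{57}{14})^2*(e_{12})^2 + (-\frac{1227}{3913})^2*(e_{13})^2 + (-\frac{7002}{3913})^2*(e_{14})^2 + (\frac{10581}{3913})^2*(e_{15})^2 + (-\frac{10497}{3913})^2*(e_{23})^2 + (\frac{4665}{1118})^2*(e_{24})^2 + (\frac{3579}{3913})^2*(e_{25})^2 + (-\frac{5871}{3913})^2*(e_{34})^2 + (\frac{6696}{3913})^2*(e_{35})^2 + (-\frac{12417}{3913})^2*(e_{45})^2 = \frac{3249}{196}*(-1) + \frac{1505529}{15311569}*(-1) + \frac{49028004}{15311569}*(+1) + \frac{111957561}{15311569}*(+1) + \frac{110187009}{15311569}*(-1) + \frac{21762225}{1249924}*(+1) + \frac{12809241}{15311569}*(+1) + \frac{34468641}{15311569}*(+1) + \frac{44836416}{15311569}*(+1) + \frac{154181889}{15311569}*(-1) = 0 (each basis 2-blade squares to minus the product of its generators' squares); cross terms between blades sharing an index anticommute and cancel; the commuting (index-disjoint) pairs give grade-4 terms 2*c*c'*(blade product), which cancel blade by blade — e_{1234}: -\frac{334647}{27391} + \frac{5723955}{2187367} + \frac{146999988}{15311569} = 0; e_{1235}: \frac{381672}{27391} + \frac{8782866}{15311569} - \frac{222137514}{15311569} = 0; e_{1245}: -\frac{707769}{27391} + \frac{50120316}{15311569} + \frac{49360365}{2187367} = 0; e_{1345}: \frac{30471318}{15311569} + \frac{93770784}{15311569} - \frac{124242102}{15311569} = 0; e_{2345}: \frac{260682498}{15311569} - \frac{31236840}{2187367} - \frac{42024618}{15311569} = 0 — confirming B is simple. So B^2 = 0.
Answer: null-rotation, certificate B^2 = 0. B^2 = 0 is basis-independent, so its sign is the whole story.


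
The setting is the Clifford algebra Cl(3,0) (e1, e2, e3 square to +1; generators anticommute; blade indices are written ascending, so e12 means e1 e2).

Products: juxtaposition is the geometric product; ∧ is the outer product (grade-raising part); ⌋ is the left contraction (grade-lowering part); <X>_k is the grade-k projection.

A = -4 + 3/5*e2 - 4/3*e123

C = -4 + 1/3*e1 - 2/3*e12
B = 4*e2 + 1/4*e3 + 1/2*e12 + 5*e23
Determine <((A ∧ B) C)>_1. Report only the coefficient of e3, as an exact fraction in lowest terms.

step 1: -16*e2 - e3 - 2*e12 - 397/20*e23
step 2: -4/3 - 32/3*e1 + 194/3*e2 + 4*e3 + 40/3*e12 - 129/10*e13 + 397/5*e23 - 119/20*e123
step 3: -32/3*e1 + 194/3*e2 + 4*e3
Answer: 4


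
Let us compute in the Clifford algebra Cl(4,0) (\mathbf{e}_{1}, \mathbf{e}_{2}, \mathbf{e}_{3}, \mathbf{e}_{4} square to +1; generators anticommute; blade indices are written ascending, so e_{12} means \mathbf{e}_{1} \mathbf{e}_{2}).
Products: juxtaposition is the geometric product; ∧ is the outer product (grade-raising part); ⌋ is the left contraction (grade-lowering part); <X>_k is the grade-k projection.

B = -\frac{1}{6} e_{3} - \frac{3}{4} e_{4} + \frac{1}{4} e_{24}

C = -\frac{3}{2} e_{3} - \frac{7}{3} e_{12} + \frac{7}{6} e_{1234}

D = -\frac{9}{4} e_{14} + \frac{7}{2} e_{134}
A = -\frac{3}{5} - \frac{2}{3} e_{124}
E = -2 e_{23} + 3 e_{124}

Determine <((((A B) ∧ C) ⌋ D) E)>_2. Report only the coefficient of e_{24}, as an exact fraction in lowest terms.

step 1: \frac{1}{6} e_{1} + \frac{1}{10} e_{3} + \frac{9}{20} e_{4} + \frac{1}{2} e_{12} - \frac{3}{20} e_{24} - \frac{1}{9} e_{1234}
step 2: -\frac{1}{4} e_{13} + \frac{27}{40} e_{34} - \frac{59}{60} e_{123} - \frac{21}{20} e_{124} - \frac{9}{40} e_{234}
step 3: -\frac{189}{80} e_{1} + \frac{7}{8} e_{4}
step 4: \frac{21}{8} e_{12} - \frac{567}{80} e_{24} + \frac{189}{40} e_{123} - \frac{7}{4} e_{234}
step 5: \frac{21}{8} e_{12} - \frac{567}{80} e_{24}
Answer: -\frac{567}{80}


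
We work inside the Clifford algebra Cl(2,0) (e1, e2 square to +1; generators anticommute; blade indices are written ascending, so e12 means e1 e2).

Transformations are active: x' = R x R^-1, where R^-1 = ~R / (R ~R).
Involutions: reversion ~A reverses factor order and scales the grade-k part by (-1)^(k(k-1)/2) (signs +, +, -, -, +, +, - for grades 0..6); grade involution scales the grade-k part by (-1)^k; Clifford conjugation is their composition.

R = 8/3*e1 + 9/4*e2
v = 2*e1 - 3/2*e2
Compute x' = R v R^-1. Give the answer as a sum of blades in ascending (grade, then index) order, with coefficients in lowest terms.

~R = 8/3*e1 + 9/4*e2, and R ~R = 1753/144, so R^-1 = ~R / (1753/144).
R v = 47/24 - 17/2*e12
Answer: -2002/1753*e1 + 7797/3506*e2


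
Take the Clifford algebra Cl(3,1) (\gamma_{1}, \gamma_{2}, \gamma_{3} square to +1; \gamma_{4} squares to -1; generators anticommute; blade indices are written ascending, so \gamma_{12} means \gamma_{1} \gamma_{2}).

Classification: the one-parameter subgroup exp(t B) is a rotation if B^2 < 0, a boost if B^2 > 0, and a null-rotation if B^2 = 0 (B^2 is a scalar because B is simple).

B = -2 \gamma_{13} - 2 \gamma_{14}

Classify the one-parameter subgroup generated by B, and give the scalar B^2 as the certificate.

B^2 term by term: the squares give (-2)^2*(\gamma_{13})^2 + (-2)^2*(\gamma_{14})^2 = 4*(-1) + 4*(+1) = 0 (each basis 2-blade squares to minus the product of its generators' squares); cross terms between blades sharing an index anticommute and cancel. So B^2 = 0.
Answer: null-rotation, certificate B^2 = 0. The scalar 0 is the complete invariant here: its sign names the subgroup type.


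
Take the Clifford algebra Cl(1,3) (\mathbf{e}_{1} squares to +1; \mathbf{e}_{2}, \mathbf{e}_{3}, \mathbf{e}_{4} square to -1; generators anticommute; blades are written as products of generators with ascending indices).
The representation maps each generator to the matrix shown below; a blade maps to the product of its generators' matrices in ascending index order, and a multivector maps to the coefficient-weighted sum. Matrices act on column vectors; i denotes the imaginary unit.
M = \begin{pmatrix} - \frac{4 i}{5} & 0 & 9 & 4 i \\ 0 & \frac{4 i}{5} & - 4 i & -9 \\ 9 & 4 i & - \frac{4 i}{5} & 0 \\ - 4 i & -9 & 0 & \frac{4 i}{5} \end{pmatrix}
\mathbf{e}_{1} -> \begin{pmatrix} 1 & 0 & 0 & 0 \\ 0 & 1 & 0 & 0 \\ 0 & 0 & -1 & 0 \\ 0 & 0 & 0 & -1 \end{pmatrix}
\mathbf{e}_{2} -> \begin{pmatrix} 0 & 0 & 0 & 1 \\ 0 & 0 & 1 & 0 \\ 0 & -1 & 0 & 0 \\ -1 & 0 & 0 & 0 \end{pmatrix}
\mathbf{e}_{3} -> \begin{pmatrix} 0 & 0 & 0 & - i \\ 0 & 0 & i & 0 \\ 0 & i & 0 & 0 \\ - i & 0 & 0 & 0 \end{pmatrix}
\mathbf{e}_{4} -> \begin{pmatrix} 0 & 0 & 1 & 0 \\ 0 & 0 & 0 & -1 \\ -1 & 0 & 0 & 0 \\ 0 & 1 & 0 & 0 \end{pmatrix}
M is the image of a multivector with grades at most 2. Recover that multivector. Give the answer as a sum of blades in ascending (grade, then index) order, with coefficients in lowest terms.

Method: the blade images are trace-orthogonal — tr(rho(e_A) rho(e_B)^-1) = 4 if A = B and 0 otherwise — and rho(e_A)^-1 = (e_A)^2 * rho(e_A) with (e_A)^2 = +1 or -1, so the coefficient of e_A in the preimage is (e_A)^2 * tr(M rho(e_A))/4.
Nonzero projections over blades of grade <= 2: e_{1} e_{3}: (e_{1} e_{3})^2 = +1, tr(M rho(e_{1} e_{3})) = -16, coefficient -4; e_{1} e_{4}: (e_{1} e_{4})^2 = +1, tr(M rho(e_{1} e_{4})) = 36, coefficient 9; e_{2} e_{3}: (e_{2} e_{3})^2 = -1, tr(M rho(e_{2} e_{3})) = - \frac{16}{5}, coefficient \frac{4}{5}. Every other blade of grade <= 2 projects to 0.
Answer: -4 e_{1} e_{3} + 9 e_{1} e_{4} + \frac{4}{5} e_{2} e_{3}


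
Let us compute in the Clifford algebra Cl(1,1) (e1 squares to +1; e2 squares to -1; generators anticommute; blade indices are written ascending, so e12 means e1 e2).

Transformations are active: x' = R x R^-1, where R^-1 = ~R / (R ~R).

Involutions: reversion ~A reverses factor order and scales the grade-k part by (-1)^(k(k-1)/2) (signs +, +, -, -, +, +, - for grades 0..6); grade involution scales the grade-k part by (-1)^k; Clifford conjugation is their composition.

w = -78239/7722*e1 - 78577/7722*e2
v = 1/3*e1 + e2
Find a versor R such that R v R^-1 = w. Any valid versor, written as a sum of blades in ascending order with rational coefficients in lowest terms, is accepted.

Reasoning: v^2 = w^2 = -8/9 since conjugation preserves the quadratic form; R = v + w = -75665/7722*e1 - 70855/7722*e2 is then valid when invertible, keeping its own part and reversing (v - w)/2.
Answer: -75665/7722*e1 - 70855/7722*e2


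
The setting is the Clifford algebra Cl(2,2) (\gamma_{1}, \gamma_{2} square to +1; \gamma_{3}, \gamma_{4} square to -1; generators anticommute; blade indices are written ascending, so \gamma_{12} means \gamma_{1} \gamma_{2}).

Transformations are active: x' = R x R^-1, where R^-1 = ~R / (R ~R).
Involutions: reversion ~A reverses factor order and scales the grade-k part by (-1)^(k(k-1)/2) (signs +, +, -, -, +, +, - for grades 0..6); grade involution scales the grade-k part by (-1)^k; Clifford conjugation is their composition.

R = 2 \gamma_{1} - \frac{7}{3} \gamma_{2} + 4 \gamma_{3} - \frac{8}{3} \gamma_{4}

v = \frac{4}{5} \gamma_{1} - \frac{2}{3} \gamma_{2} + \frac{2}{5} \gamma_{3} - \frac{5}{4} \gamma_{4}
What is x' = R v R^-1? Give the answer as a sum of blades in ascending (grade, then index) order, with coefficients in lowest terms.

~R = 2 \gamma_{1} - \frac{7}{3} \gamma_{2} + 4 \gamma_{3} - \frac{8}{3} \gamma_{4}, and R ~R = -\frac{41}{3}, so R^-1 = ~R / (-\frac{41}{3}).
R v = -\frac{16}{9} + \frac{8}{15} \gamma_{12} - \frac{12}{5} \gamma_{13} - \frac{11}{30} \gamma_{14} + \frac{26}{15} \gamma_{23} + \frac{41}{36} \gamma_{24} - \frac{59}{15} \gamma_{34}
Answer: -\frac{172}{615} \gamma_{1} + \frac{22}{369} \gamma_{2} + \frac{394}{615} \gamma_{3} + \frac{821}{1476} \gamma_{4}


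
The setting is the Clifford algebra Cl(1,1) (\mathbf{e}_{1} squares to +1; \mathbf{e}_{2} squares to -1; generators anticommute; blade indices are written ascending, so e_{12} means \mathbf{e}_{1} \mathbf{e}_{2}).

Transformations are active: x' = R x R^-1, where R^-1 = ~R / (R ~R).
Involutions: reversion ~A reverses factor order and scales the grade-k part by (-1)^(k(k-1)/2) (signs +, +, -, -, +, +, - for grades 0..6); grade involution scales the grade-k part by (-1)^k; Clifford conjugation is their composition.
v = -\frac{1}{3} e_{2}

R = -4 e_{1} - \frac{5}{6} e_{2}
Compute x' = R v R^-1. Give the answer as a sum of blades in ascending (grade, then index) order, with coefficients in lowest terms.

~R = -4 e_{1} - \frac{5}{6} e_{2}, and R ~R = \frac{551}{36}, so R^-1 = ~R / (\frac{551}{36}).
R v = -\frac{5}{18} + \frac{4}{3} e_{12}
Answer: \frac{80}{551} e_{1} + \frac{601}{1653} e_{2}


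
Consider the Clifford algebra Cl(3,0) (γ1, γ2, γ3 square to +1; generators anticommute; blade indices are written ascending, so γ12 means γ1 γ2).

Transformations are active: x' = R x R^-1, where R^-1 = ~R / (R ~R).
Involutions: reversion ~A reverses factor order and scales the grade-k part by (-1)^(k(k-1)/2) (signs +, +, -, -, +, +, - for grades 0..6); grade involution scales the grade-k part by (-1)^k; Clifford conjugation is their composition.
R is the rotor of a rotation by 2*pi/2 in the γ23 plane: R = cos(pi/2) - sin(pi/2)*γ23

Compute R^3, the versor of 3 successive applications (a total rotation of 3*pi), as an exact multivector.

The rotor phase is half the rotation angle and phases add under composition, so 3 steps in the γ23 plane accumulate phase 3*(pi/2) = 3*pi/2: R^3 = cos(3*pi/2) - sin(3*pi/2)*γ23.
cos(3*pi/2) = 0 and sin(3*pi/2) = -1, so R^3 = γ23. The net rotation is 1*pi (after discarding 1 full turn, each of which contributes a factor -1 to the rotor); the rotor keeps the half-angle phase exactly.
Answer: γ23


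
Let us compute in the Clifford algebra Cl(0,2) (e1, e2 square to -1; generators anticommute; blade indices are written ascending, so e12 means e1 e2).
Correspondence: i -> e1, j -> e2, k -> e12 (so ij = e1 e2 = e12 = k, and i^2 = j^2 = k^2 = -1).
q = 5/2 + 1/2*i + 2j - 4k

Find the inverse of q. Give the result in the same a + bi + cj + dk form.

In blades: q = 5/2 + 1/2*e1 + 2*e2 - 4*e12.
With qbar = 5/2 - 1/2*e1 - 2*e2 + 4*e12 (scalar fixed, mapped units negated), q qbar = 53/2 (the sum of squared coefficients), so q^-1 = qbar / (53/2) = 5/53 - 1/53*e1 - 4/53*e2 + 8/53*e12; translating back:
Answer: 5/53 - 1/53*i - 4/53*j + 8/53*k


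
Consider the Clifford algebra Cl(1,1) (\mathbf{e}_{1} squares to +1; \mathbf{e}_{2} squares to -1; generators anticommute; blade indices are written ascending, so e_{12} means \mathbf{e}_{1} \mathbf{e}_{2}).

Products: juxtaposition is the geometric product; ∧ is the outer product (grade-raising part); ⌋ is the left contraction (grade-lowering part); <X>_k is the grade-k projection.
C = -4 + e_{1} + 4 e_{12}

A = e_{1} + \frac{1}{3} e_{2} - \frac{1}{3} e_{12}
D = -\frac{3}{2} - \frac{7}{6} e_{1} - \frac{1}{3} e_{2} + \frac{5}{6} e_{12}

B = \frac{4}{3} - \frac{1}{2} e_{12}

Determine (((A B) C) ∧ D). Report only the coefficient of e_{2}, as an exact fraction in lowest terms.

step 1: \frac{1}{6} + \frac{7}{6} e_{1} - \frac{1}{18} e_{2} - \frac{4}{9} e_{12}
step 2: -\frac{23}{18} - \frac{85}{18} e_{1} + \frac{16}{3} e_{2} + \frac{5}{2} e_{12}
step 3: \frac{23}{12} + \frac{463}{54} e_{1} - \frac{409}{54} e_{2} + \frac{161}{54} e_{12}
Answer: -\frac{409}{54}


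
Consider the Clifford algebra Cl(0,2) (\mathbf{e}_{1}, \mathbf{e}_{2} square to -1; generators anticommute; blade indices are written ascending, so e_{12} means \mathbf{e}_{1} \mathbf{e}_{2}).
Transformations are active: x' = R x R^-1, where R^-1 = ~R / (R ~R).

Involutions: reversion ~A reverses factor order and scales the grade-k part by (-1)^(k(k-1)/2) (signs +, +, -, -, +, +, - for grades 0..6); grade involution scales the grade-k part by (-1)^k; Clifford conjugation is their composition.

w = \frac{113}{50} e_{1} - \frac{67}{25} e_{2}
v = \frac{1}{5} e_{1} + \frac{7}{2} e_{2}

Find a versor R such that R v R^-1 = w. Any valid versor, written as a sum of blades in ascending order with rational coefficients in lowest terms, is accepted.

Equal squares first: v^2 = w^2 = -\frac{1229}{100}. Then v + w = \frac{123}{50} e_{1} + \frac{41}{50} e_{2} is a versor taking v to w, provided it is invertible.
Answer: \frac{123}{50} e_{1} + \frac{41}{50} e_{2}


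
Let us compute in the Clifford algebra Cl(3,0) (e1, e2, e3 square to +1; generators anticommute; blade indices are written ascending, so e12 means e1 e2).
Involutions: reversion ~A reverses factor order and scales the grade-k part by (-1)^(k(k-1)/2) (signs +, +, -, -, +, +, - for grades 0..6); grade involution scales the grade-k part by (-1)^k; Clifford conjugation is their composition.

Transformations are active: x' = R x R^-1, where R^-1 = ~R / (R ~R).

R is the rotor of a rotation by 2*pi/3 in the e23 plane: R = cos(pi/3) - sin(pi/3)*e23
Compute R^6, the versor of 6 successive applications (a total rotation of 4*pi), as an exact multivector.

Rotor phase runs at HALF the rotation angle; powers of one rotor simply add phase, so after 6 steps in e23 the phase is 6*pi/3 = 2*pi and R^6 = cos(2*pi) - sin(2*pi)*e23.
cos(2*pi) = 1 and sin(2*pi) = 0, so R^6 = 1. The total rotation 4*pi is 2 full turns, so every vector returns to itself, yet the rotor is +1, back on the identity sheet (an even number of 2*pi turns).
Answer: 1


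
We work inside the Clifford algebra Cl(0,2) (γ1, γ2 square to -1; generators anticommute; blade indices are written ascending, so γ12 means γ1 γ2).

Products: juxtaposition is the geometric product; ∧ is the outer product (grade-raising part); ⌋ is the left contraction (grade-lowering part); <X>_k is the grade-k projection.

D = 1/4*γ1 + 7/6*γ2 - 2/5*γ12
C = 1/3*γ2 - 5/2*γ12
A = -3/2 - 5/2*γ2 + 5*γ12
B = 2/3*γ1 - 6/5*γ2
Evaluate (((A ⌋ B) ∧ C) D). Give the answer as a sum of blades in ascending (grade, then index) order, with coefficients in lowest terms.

step 1: -3 - γ1 + 9/5*γ2
step 2: -γ2 + 43/6*γ12
step 3: 121/30 - 1433/180*γ1 + 43/24*γ2 + 1/4*γ12
Answer: 121/30 - 1433/180*γ1 + 43/24*γ2 + 1/4*γ12


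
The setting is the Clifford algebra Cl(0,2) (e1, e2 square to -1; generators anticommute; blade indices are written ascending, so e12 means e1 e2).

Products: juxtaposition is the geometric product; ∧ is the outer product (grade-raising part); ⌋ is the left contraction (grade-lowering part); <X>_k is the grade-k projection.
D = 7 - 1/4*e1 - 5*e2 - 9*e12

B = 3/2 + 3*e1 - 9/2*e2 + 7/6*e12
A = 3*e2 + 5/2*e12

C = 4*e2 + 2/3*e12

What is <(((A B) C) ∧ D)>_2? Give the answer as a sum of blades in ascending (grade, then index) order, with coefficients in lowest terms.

step 1: 127/12 + 59/4*e1 + 12*e2 - 21/4*e12
step 2: -89/2 + 29*e1 + 65/2*e2 + 1189/18*e12
step 3: -623/2 + 1713/8*e1 + 450*e2 + 52273/72*e12
step 4: 52273/72*e12
Answer: 52273/72*e12


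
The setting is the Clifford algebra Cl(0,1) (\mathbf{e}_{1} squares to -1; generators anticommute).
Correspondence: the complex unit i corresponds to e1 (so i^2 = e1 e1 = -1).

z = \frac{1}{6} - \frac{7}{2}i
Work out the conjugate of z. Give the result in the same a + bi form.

In blades: z = \frac{1}{6} - \frac{7}{2} e_{1}.
Conjugation here is Clifford conjugation: the scalar is fixed and the grade-1 and grade-2 blades all flip sign, giving \frac{1}{6} + \frac{7}{2} e_{1}; translating back:
Answer: \frac{1}{6} + \frac{7}{2}i


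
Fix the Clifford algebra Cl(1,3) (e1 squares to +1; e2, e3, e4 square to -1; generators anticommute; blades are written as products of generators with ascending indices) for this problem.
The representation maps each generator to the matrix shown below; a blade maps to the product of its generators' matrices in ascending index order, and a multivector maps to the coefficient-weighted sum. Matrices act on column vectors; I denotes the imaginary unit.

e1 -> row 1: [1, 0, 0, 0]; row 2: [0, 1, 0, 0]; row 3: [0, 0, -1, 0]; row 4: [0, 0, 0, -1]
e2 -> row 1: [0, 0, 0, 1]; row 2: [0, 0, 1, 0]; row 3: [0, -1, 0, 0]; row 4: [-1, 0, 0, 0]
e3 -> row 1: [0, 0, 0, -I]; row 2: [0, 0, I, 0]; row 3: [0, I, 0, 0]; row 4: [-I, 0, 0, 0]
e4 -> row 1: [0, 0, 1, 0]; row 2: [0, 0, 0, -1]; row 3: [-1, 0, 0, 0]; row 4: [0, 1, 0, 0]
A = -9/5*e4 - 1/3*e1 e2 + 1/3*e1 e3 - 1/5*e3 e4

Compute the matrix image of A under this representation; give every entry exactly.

Bivector images (products of the table entries): rho(e1 e2) = rho(e1)rho(e2) = row 1: [0, 0, 0, 1]; row 2: [0, 0, 1, 0]; row 3: [0, 1, 0, 0]; row 4: [1, 0, 0, 0]; rho(e1 e3) = rho(e1)rho(e3) = row 1: [0, 0, 0, -I]; row 2: [0, 0, I, 0]; row 3: [0, -I, 0, 0]; row 4: [I, 0, 0, 0]; rho(e3 e4) = rho(e3)rho(e4) = row 1: [0, -I, 0, 0]; row 2: [-I, 0, 0, 0]; row 3: [0, 0, 0, -I]; row 4: [0, 0, -I, 0].
M = (-9/5)*rho(e4) + (-1/3)*rho(e1 e2) + (1/3)*rho(e1 e3) + (-1/5)*rho(e3 e4), summed entrywise:
Answer: row 1: [0, I/5, -9/5, -1/3 - I/3]; row 2: [I/5, 0, -1/3 + I/3, 9/5]; row 3: [9/5, -1/3 - I/3, 0, I/5]; row 4: [-1/3 + I/3, -9/5, I/5, 0]


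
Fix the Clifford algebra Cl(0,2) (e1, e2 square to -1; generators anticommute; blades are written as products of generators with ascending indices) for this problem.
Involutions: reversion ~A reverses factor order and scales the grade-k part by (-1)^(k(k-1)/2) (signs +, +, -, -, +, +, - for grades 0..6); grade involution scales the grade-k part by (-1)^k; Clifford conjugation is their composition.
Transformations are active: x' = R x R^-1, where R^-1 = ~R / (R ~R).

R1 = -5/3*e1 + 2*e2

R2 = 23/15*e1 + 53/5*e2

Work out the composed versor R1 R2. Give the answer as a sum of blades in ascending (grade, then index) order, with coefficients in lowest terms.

Distribute over the terms of R1 (each basis-blade product reordered to ascending indices, repeated generators contracted through their squares):
(-5/3*e1) R2 = 23/9 - 53/3*e1 e2
(2*e2) R2 = -106/5 - 46/15*e1 e2
Summing the partial products and collecting blades:
Answer: -839/45 - 311/15*e1 e2


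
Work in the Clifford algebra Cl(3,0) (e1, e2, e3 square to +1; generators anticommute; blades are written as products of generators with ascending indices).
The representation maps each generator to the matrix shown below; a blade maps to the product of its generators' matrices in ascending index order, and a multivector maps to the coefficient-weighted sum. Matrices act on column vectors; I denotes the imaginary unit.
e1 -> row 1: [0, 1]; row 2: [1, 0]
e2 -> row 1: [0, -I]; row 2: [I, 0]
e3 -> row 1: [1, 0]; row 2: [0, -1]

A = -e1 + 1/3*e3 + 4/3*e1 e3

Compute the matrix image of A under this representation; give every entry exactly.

Bivector images (products of the table entries): rho(e1 e3) = rho(e1)rho(e3) = row 1: [0, -1]; row 2: [1, 0].
M = (-1)*rho(e1) + (1/3)*rho(e3) + (4/3)*rho(e1 e3), summed entrywise:
Answer: row 1: [1/3, -7/3]; row 2: [1/3, -1/3]


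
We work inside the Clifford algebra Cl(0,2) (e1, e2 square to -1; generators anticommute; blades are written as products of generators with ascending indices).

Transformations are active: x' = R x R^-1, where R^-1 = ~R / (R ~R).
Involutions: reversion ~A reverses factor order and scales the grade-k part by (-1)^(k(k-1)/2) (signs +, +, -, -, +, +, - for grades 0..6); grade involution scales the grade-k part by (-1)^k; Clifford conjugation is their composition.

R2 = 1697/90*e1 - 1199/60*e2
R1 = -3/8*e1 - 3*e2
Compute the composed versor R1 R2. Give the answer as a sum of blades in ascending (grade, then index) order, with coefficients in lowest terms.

Distribute over the terms of R1 (each basis-blade product reordered to ascending indices, repeated generators contracted through their squares):
(-3/8*e1) R2 = 1697/240 + 1199/160*e1 e2
(-3*e2) R2 = -1199/20 + 1697/30*e1 e2
Summing the partial products and collecting blades:
Answer: -12691/240 + 30749/480*e1 e2


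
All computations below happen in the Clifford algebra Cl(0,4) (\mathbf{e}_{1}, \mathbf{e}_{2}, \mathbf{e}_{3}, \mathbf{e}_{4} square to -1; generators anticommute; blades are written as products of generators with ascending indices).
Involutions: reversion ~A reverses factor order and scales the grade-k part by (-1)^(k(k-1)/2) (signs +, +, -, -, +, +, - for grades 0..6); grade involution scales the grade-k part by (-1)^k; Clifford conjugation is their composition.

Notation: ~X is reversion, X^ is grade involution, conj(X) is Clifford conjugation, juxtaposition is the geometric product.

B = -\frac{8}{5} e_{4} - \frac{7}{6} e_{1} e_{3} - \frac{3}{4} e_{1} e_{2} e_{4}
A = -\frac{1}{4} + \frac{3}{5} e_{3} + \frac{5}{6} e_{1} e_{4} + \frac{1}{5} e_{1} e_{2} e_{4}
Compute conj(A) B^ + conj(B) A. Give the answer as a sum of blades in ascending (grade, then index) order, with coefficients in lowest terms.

first term: \frac{3}{20} + \frac{61}{30} e_{1} - \frac{5}{8} e_{2} - \frac{2}{5} e_{4} - \frac{8}{25} e_{1} e_{2} + \frac{7}{24} e_{1} e_{3} - \frac{1739}{900} e_{3} e_{4} - \frac{3}{16} e_{1} e_{2} e_{4} - \frac{7}{30} e_{2} e_{3} e_{4} - \frac{9}{20} e_{1} e_{2} e_{3} e_{4}
second term: -\frac{3}{20} + \frac{19}{30} e_{1} - \frac{5}{8} e_{2} - \frac{2}{5} e_{4} - \frac{8}{25} e_{1} e_{2} - \frac{7}{24} e_{1} e_{3} + \frac{11}{900} e_{3} e_{4} + \frac{3}{16} e_{1} e_{2} e_{4} - \frac{7}{30} e_{2} e_{3} e_{4} + \frac{9}{20} e_{1} e_{2} e_{3} e_{4}
Answer: \frac{8}{3} e_{1} - \frac{5}{4} e_{2} - \frac{4}{5} e_{4} - \frac{16}{25} e_{1} e_{2} - \frac{48}{25} e_{3} e_{4} - \frac{7}{15} e_{2} e_{3} e_{4}
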